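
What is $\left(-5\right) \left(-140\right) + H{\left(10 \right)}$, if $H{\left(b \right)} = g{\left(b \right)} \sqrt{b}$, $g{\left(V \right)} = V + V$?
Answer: $700 + 20 \sqrt{10} \approx 763.25$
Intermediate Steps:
$g{\left(V \right)} = 2 V$
$H{\left(b \right)} = 2 b^{\frac{3}{2}}$ ($H{\left(b \right)} = 2 b \sqrt{b} = 2 b^{\frac{3}{2}}$)
$\left(-5\right) \left(-140\right) + H{\left(10 \right)} = \left(-5\right) \left(-140\right) + 2 \cdot 10^{\frac{3}{2}} = 700 + 2 \cdot 10 \sqrt{10} = 700 + 20 \sqrt{10}$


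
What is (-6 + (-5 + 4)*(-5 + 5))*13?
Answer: -78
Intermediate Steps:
(-6 + (-5 + 4)*(-5 + 5))*13 = (-6 - 1*0)*13 = (-6 + 0)*13 = -6*13 = -78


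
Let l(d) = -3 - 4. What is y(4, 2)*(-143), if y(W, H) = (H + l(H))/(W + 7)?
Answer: 65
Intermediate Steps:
l(d) = -7
y(W, H) = (-7 + H)/(7 + W) (y(W, H) = (H - 7)/(W + 7) = (-7 + H)/(7 + W))
y(4, 2)*(-143) = ((-7 + 2)/(7 + 4))*(-143) = (-5/11)*(-143) = ((1/11)*(-5))*(-143) = -5/11*(-143) = 65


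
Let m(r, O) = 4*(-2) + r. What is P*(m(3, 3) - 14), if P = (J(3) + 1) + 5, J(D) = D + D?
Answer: -228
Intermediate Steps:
J(D) = 2*D
m(r, O) = -8 + r
P = 12 (P = (2*3 + 1) + 5 = (6 + 1) + 5 = 7 + 5 = 12)
P*(m(3, 3) - 14) = 12*((-8 + 3) - 14) = 12*(-5 - 14) = 12*(-19) = -228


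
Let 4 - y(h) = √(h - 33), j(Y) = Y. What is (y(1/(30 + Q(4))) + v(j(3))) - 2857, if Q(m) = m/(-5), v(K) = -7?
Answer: -2860 - I*√702698/146 ≈ -2860.0 - 5.7416*I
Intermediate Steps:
Q(m) = -m/5 (Q(m) = m*(-⅕) = -m/5)
y(h) = 4 - √(-33 + h) (y(h) = 4 - √(h - 33) = 4 - √(-33 + h))
(y(1/(30 + Q(4))) + v(j(3))) - 2857 = ((4 - √(-33 + 1/(30 - ⅕*4))) - 7) - 2857 = ((4 - √(-33 + 1/(30 - ⅘))) - 7) - 2857 = ((4 - √(-33 + 1/(146/5))) - 7) - 2857 = ((4 - √(-33 + 5/146)) - 7) - 2857 = ((4 - √(-4813/146)) - 7) - 2857 = ((4 - I*√702698/146) - 7) - 2857 = (-3 - I*√702698/146) - 2857 = -2860 - I*√702698/146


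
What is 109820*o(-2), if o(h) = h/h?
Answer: 109820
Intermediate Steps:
o(h) = 1
109820*o(-2) = 109820*1 = 109820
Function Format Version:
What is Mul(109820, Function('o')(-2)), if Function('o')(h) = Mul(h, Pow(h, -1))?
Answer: 109820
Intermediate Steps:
Function('o')(h) = 1
Mul(109820, Function('o')(-2)) = Mul(109820, 1) = 109820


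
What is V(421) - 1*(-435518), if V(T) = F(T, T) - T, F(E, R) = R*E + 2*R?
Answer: 613180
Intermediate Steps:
F(E, R) = 2*R + E*R (F(E, R) = E*R + 2*R = 2*R + E*R)
V(T) = -T + T*(2 + T) (V(T) = T*(2 + T) - T = -T + T*(2 + T))
V(421) - 1*(-435518) = 421*(1 + 421) - 1*(-435518) = 421*422 + 435518 = 177662 + 435518 = 613180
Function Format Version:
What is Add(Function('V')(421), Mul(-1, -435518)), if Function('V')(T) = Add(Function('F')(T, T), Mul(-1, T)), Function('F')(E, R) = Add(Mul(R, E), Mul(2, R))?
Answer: 613180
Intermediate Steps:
Function('F')(E, R) = Add(Mul(2, R), Mul(E, R)) (Function('F')(E, R) = Add(Mul(E, R), Mul(2, R)) = Add(Mul(2, R), Mul(E, R)))
Function('V')(T) = Add(Mul(-1, T), Mul(T, Add(2, T))) (Function('V')(T) = Add(Mul(T, Add(2, T)), Mul(-1, T)) = Add(Mul(-1, T), Mul(T, Add(2, T))))
Add(Function('V')(421), Mul(-1, -435518)) = Add(Mul(421, Add(1, 421)), Mul(-1, -435518)) = Add(Mul(421, 422), 435518) = Add(177662, 435518) = 613180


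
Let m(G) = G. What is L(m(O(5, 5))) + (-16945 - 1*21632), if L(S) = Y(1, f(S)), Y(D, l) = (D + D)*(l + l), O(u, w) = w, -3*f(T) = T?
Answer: -115751/3 ≈ -38584.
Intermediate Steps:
f(T) = -T/3
Y(D, l) = 4*D*l (Y(D, l) = (2*D)*(2*l) = 4*D*l)
L(S) = -4*S/3 (L(S) = 4*1*(-S/3) = -4*S/3)
L(m(O(5, 5))) + (-16945 - 1*21632) = -4/3*5 + (-16945 - 1*21632) = -20/3 + (-16945 - 21632) = -20/3 - 38577 = -115751/3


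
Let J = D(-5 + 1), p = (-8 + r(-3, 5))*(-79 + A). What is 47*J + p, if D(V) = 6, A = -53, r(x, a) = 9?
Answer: 150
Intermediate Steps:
p = -132 (p = (-8 + 9)*(-79 - 53) = 1*(-132) = -132)
J = 6
47*J + p = 47*6 - 132 = 282 - 132 = 150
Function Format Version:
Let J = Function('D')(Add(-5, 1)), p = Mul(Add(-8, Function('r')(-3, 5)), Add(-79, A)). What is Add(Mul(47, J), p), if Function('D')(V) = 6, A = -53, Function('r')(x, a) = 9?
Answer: 150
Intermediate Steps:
p = -132 (p = Mul(Add(-8, 9), Add(-79, -53)) = Mul(1, -132) = -132)
J = 6
Add(Mul(47, J), p) = Add(Mul(47, 6), -132) = Add(282, -132) = 150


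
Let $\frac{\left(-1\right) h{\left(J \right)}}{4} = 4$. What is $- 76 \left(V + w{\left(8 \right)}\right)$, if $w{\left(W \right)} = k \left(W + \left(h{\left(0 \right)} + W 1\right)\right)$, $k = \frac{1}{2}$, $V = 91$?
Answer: $-6916$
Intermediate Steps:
$h{\left(J \right)} = -16$ ($h{\left(J \right)} = \left(-4\right) 4 = -16$)
$k = \frac{1}{2} \approx 0.5$
$w{\left(W \right)} = -8 + W$ ($w{\left(W \right)} = \frac{W + \left(-16 + W 1\right)}{2} = \frac{W + \left(-16 + W\right)}{2} = \frac{-16 + 2 W}{2} = -8 + W$)
$- 76 \left(V + w{\left(8 \right)}\right) = - 76 \left(91 + \left(-8 + 8\right)\right) = - 76 \left(91 + 0\right) = \left(-76\right) 91 = -6916$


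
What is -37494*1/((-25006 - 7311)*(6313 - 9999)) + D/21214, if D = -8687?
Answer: -517797425555/1263510740434 ≈ -0.40981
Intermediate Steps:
-37494*1/((-25006 - 7311)*(6313 - 9999)) + D/21214 = -37494*1/((-25006 - 7311)*(6313 - 9999)) - 8687/21214 = -37494/((-3686*(-32317))) - 8687*1/21214 = -37494/119120462 - 8687/21214 = -37494*1/119120462 - 8687/21214 = -18747/59560231 - 8687/21214 = -517797425555/1263510740434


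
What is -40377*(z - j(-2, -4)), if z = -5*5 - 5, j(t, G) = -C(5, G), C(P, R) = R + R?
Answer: 1534326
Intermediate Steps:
C(P, R) = 2*R
j(t, G) = -2*G
z = -30 (z = -25 - 5 = -30)
-40377*(z - j(-2, -4)) = -40377*(-30 - (-2)*(-4)) = -40377*(-30 - 1*8) = -40377*(-30 - 8) = -40377*(-38) = 1534326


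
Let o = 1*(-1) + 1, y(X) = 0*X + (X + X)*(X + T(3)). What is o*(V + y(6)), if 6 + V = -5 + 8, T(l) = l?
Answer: 0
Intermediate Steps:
V = -3 (V = -6 + (-5 + 8) = -6 + 3 = -3)
y(X) = 2*X*(3 + X) (y(X) = 0*X + (X + X)*(X + 3) = 0 + (2*X)*(3 + X) = 0 + 2*X*(3 + X) = 2*X*(3 + X))
o = 0 (o = -1 + 1 = 0)
o*(V + y(6)) = 0*(-3 + 2*6*(3 + 6)) = 0*(-3 + 2*6*9) = 0*(-3 + 108) = 0*105 = 0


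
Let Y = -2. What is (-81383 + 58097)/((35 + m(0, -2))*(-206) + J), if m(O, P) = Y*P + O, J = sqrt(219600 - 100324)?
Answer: 46769931/16106470 + 11643*sqrt(29819)/16106470 ≈ 3.0286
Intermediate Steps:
J = 2*sqrt(29819) (J = sqrt(119276) = 2*sqrt(29819) ≈ 345.36)
m(O, P) = O - 2*P (m(O, P) = -2*P + O = O - 2*P)
(-81383 + 58097)/((35 + m(0, -2))*(-206) + J) = (-81383 + 58097)/((35 + (0 - 2*(-2)))*(-206) + 2*sqrt(29819)) = -23286/((35 + (0 + 4))*(-206) + 2*sqrt(29819)) = -23286/((35 + 4)*(-206) + 2*sqrt(29819)) = -23286/(39*(-206) + 2*sqrt(29819)) = -23286/(-8034 + 2*sqrt(29819))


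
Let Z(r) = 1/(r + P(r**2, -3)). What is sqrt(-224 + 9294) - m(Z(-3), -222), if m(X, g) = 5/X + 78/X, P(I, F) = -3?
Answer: 498 + sqrt(9070) ≈ 593.24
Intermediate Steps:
Z(r) = 1/(-3 + r) (Z(r) = 1/(r - 3) = 1/(-3 + r))
m(X, g) = 83/X
sqrt(-224 + 9294) - m(Z(-3), -222) = sqrt(-224 + 9294) - 83/(1/(-3 - 3)) = sqrt(9070) - 83/(1/(-6)) = sqrt(9070) - 83/(-1/6) = sqrt(9070) - 83*(-6) = sqrt(9070) - 1*(-498) = sqrt(9070) + 498 = 498 + sqrt(9070)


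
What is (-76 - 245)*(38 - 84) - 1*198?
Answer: 14568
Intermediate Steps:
(-76 - 245)*(38 - 84) - 1*198 = -321*(-46) - 198 = 14766 - 198 = 14568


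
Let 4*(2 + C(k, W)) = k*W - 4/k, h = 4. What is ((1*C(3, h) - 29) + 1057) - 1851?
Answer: -2467/3 ≈ -822.33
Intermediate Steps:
C(k, W) = -2 - 1/k + W*k/4 (C(k, W) = -2 + (k*W - 4/k)/4 = -2 + (W*k - 4/k)/4 = -2 + (-4/k + W*k)/4 = -2 + (-1/k + W*k/4) = -2 - 1/k + W*k/4)
((1*C(3, h) - 29) + 1057) - 1851 = ((1*(-2 - 1/3 + (¼)*4*3) - 29) + 1057) - 1851 = ((1*(-2 - 1*⅓ + 3) - 29) + 1057) - 1851 = ((1*(-2 - ⅓ + 3) - 29) + 1057) - 1851 = ((1*(⅔) - 29) + 1057) - 1851 = ((⅔ - 29) + 1057) - 1851 = (-85/3 + 1057) - 1851 = 3086/3 - 1851 = -2467/3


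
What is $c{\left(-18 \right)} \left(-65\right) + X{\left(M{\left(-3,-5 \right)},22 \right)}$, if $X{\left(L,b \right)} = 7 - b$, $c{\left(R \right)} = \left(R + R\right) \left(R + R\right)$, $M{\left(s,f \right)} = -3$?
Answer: $-84255$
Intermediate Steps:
$c{\left(R \right)} = 4 R^{2}$ ($c{\left(R \right)} = 2 R 2 R = 4 R^{2}$)
$c{\left(-18 \right)} \left(-65\right) + X{\left(M{\left(-3,-5 \right)},22 \right)} = 4 \left(-18\right)^{2} \left(-65\right) + \left(7 - 22\right) = 4 \cdot 324 \left(-65\right) + \left(7 - 22\right) = 1296 \left(-65\right) - 15 = -84240 - 15 = -84255$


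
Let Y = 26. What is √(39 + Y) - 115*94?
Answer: -10810 + √65 ≈ -10802.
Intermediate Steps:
√(39 + Y) - 115*94 = √(39 + 26) - 115*94 = √65 - 10810 = -10810 + √65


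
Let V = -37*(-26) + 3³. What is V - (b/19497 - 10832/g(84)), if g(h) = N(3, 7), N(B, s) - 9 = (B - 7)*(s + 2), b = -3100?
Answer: 103173529/175473 ≈ 587.97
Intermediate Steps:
N(B, s) = 9 + (-7 + B)*(2 + s) (N(B, s) = 9 + (B - 7)*(s + 2) = 9 + (-7 + B)*(2 + s))
g(h) = -27 (g(h) = -5 - 7*7 + 2*3 + 3*7 = -5 - 49 + 6 + 21 = -27)
V = 989 (V = 962 + 27 = 989)
V - (b/19497 - 10832/g(84)) = 989 - (-3100/19497 - 10832/(-27)) = 989 - (-3100*1/19497 - 10832*(-1/27)) = 989 - (-3100/19497 + 10832/27) = 989 - 1*70369268/175473 = 989 - 70369268/175473 = 103173529/175473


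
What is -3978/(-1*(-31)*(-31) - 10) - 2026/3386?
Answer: 5751131/1643903 ≈ 3.4985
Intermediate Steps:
-3978/(-1*(-31)*(-31) - 10) - 2026/3386 = -3978/(31*(-31) - 10) - 2026*1/3386 = -3978/(-961 - 10) - 1013/1693 = -3978/(-971) - 1013/1693 = -3978*(-1/971) - 1013/1693 = 3978/971 - 1013/1693 = 5751131/1643903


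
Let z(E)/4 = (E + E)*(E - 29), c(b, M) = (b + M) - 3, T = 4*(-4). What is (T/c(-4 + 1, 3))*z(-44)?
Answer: 411136/3 ≈ 1.3705e+5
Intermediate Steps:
T = -16
c(b, M) = -3 + M + b (c(b, M) = (M + b) - 3 = -3 + M + b)
z(E) = 8*E*(-29 + E) (z(E) = 4*((E + E)*(E - 29)) = 4*((2*E)*(-29 + E)) = 4*(2*E*(-29 + E)) = 8*E*(-29 + E))
(T/c(-4 + 1, 3))*z(-44) = (-16/(-3 + 3 + (-4 + 1)))*(8*(-44)*(-29 - 44)) = (-16/(-3 + 3 - 3))*(8*(-44)*(-73)) = -16/(-3)*25696 = -16*(-⅓)*25696 = (16/3)*25696 = 411136/3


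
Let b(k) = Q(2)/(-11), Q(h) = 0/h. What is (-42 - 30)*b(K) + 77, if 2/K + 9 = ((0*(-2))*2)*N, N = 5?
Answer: 77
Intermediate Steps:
K = -2/9 (K = 2/(-9 + ((0*(-2))*2)*5) = 2/(-9 + (0*2)*5) = 2/(-9 + 0*5) = 2/(-9 + 0) = 2/(-9) = 2*(-1/9) = -2/9 ≈ -0.22222)
Q(h) = 0
b(k) = 0 (b(k) = 0/(-11) = 0*(-1/11) = 0)
(-42 - 30)*b(K) + 77 = (-42 - 30)*0 + 77 = -72*0 + 77 = 0 + 77 = 77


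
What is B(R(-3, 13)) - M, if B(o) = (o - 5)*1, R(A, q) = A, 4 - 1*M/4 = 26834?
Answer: 107312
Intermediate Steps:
M = -107320 (M = 16 - 4*26834 = 16 - 107336 = -107320)
B(o) = -5 + o (B(o) = (-5 + o)*1 = -5 + o)
B(R(-3, 13)) - M = (-5 - 3) - 1*(-107320) = -8 + 107320 = 107312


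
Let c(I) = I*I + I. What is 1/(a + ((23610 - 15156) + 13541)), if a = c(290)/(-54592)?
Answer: 27296/600333325 ≈ 4.5468e-5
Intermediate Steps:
c(I) = I + I² (c(I) = I² + I = I + I²)
a = -42195/27296 (a = (290*(1 + 290))/(-54592) = (290*291)*(-1/54592) = 84390*(-1/54592) = -42195/27296 ≈ -1.5458)
1/(a + ((23610 - 15156) + 13541)) = 1/(-42195/27296 + ((23610 - 15156) + 13541)) = 1/(-42195/27296 + (8454 + 13541)) = 1/(-42195/27296 + 21995) = 1/(600333325/27296) = 27296/600333325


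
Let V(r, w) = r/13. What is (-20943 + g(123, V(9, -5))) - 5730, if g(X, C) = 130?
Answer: -26543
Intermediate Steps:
V(r, w) = r/13 (V(r, w) = r*(1/13) = r/13)
(-20943 + g(123, V(9, -5))) - 5730 = (-20943 + 130) - 5730 = -20813 - 5730 = -26543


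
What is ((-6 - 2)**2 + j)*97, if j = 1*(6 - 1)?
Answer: 6693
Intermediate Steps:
j = 5 (j = 1*5 = 5)
((-6 - 2)**2 + j)*97 = ((-6 - 2)**2 + 5)*97 = ((-8)**2 + 5)*97 = (64 + 5)*97 = 69*97 = 6693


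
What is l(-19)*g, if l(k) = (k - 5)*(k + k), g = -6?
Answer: -5472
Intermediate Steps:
l(k) = 2*k*(-5 + k) (l(k) = (-5 + k)*(2*k) = 2*k*(-5 + k))
l(-19)*g = (2*(-19)*(-5 - 19))*(-6) = (2*(-19)*(-24))*(-6) = 912*(-6) = -5472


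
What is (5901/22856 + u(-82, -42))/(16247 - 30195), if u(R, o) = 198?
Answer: -4531389/318795488 ≈ -0.014214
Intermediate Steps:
(5901/22856 + u(-82, -42))/(16247 - 30195) = (5901/22856 + 198)/(16247 - 30195) = (5901*(1/22856) + 198)/(-13948) = (5901/22856 + 198)*(-1/13948) = (4531389/22856)*(-1/13948) = -4531389/318795488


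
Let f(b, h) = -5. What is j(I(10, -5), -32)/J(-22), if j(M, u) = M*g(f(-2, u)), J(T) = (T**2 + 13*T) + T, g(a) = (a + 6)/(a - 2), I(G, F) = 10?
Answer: -5/616 ≈ -0.0081169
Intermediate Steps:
g(a) = (6 + a)/(-2 + a)
J(T) = T**2 + 14*T
j(M, u) = -M/7 (j(M, u) = M*((6 - 5)/(-2 - 5)) = M*(1/(-7)) = M*(-1/7*1) = M*(-1/7) = -M/7)
j(I(10, -5), -32)/J(-22) = (-1/7*10)/((-22*(14 - 22))) = -10/(7*((-22*(-8)))) = -10/7/176 = -10/7*1/176 = -5/616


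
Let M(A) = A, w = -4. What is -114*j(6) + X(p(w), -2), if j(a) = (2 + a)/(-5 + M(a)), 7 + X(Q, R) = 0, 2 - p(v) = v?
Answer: -919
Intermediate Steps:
p(v) = 2 - v
X(Q, R) = -7 (X(Q, R) = -7 + 0 = -7)
j(a) = (2 + a)/(-5 + a)
-114*j(6) + X(p(w), -2) = -114*(2 + 6)/(-5 + 6) - 7 = -114*8/1 - 7 = -114*8 - 7 = -912 - 7 = -919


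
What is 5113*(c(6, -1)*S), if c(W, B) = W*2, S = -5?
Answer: -306780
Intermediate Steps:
c(W, B) = 2*W
5113*(c(6, -1)*S) = 5113*((2*6)*(-5)) = 5113*(12*(-5)) = 5113*(-60) = -306780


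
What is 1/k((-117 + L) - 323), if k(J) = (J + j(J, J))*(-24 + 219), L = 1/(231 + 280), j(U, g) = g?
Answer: -511/87687210 ≈ -5.8275e-6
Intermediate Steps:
L = 1/511 ≈ 0.0019569
k(J) = 390*J (k(J) = (J + J)*(-24 + 219) = (2*J)*195 = 390*J)
1/k((-117 + L) - 323) = 1/(390*((-117 + 1/511) - 323)) = 1/(390*(-59786/511 - 323)) = 1/(390*(-224839/511)) = 1/(-87687210/511) = -511/87687210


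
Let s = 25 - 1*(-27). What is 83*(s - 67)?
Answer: -1245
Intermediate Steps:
s = 52 (s = 25 + 27 = 52)
83*(s - 67) = 83*(52 - 67) = 83*(-15) = -1245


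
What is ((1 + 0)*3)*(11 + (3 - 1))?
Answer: 39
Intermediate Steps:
((1 + 0)*3)*(11 + (3 - 1)) = (1*3)*(11 + 2) = 3*13 = 39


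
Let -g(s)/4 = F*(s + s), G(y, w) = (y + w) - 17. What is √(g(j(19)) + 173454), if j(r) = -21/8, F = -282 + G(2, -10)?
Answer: √167007 ≈ 408.67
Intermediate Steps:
G(y, w) = -17 + w + y (G(y, w) = (w + y) - 17 = -17 + w + y)
F = -307 (F = -282 + (-17 - 10 + 2) = -282 - 25 = -307)
j(r) = -21/8 (j(r) = -21*⅛ = -21/8)
g(s) = 2456*s (g(s) = -(-1228)*(s + s) = -(-1228)*2*s = -(-2456)*s = 2456*s)
√(g(j(19)) + 173454) = √(2456*(-21/8) + 173454) = √(-6447 + 173454) = √167007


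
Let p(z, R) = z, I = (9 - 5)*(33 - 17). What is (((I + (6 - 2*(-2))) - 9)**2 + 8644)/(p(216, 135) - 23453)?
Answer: -12869/23237 ≈ -0.55381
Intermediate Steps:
I = 64 (I = 4*16 = 64)
(((I + (6 - 2*(-2))) - 9)**2 + 8644)/(p(216, 135) - 23453) = (((64 + (6 - 2*(-2))) - 9)**2 + 8644)/(216 - 23453) = (((64 + (6 + 4)) - 9)**2 + 8644)/(-23237) = (((64 + 10) - 9)**2 + 8644)*(-1/23237) = ((74 - 9)**2 + 8644)*(-1/23237) = (65**2 + 8644)*(-1/23237) = (4225 + 8644)*(-1/23237) = 12869*(-1/23237) = -12869/23237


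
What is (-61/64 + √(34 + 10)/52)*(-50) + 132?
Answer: 5749/32 - 25*√11/13 ≈ 173.28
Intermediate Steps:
(-61/64 + √(34 + 10)/52)*(-50) + 132 = (-61*1/64 + √44*(1/52))*(-50) + 132 = (-61/64 + (2*√11)*(1/52))*(-50) + 132 = (-61/64 + √11/26)*(-50) + 132 = (1525/32 - 25*√11/13) + 132 = 5749/32 - 25*√11/13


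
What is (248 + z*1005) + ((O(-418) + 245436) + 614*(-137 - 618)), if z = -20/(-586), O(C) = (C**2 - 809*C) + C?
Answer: 86322576/293 ≈ 2.9462e+5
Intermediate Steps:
O(C) = C**2 - 808*C
z = 10/293 (z = -20*(-1/586) = 10/293 ≈ 0.034130)
(248 + z*1005) + ((O(-418) + 245436) + 614*(-137 - 618)) = (248 + (10/293)*1005) + ((-418*(-808 - 418) + 245436) + 614*(-137 - 618)) = (248 + 10050/293) + ((-418*(-1226) + 245436) + 614*(-755)) = 82714/293 + ((512468 + 245436) - 463570) = 82714/293 + (757904 - 463570) = 82714/293 + 294334 = 86322576/293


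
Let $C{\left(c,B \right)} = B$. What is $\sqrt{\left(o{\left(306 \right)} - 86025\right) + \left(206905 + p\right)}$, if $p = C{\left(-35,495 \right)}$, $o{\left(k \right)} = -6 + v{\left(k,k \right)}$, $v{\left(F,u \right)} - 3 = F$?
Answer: $\sqrt{121678} \approx 348.82$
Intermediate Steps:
$v{\left(F,u \right)} = 3 + F$
$o{\left(k \right)} = -3 + k$ ($o{\left(k \right)} = -6 + \left(3 + k\right) = -3 + k$)
$p = 495$
$\sqrt{\left(o{\left(306 \right)} - 86025\right) + \left(206905 + p\right)} = \sqrt{\left(\left(-3 + 306\right) - 86025\right) + \left(206905 + 495\right)} = \sqrt{\left(303 - 86025\right) + 207400} = \sqrt{-85722 + 207400} = \sqrt{121678}$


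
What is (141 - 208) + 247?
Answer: 180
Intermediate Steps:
(141 - 208) + 247 = -67 + 247 = 180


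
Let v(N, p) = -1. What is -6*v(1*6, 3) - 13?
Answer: -7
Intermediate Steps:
-6*v(1*6, 3) - 13 = -6*(-1) - 13 = 6 - 13 = -7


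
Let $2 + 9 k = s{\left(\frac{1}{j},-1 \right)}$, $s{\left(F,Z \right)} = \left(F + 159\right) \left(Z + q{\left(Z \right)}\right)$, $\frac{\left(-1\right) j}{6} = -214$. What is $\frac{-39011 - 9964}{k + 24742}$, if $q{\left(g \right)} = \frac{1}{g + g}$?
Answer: $- \frac{125767800}{63468833} \approx -1.9816$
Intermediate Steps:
$j = 1284$ ($j = \left(-6\right) \left(-214\right) = 1284$)
$q{\left(g \right)} = \frac{1}{2 g}$
$s{\left(F,Z \right)} = \left(159 + F\right) \left(Z + \frac{1}{2 Z}\right)$ ($s{\left(F,Z \right)} = \left(F + 159\right) \left(Z + \frac{1}{2 Z}\right) = \left(159 + F\right) \left(Z + \frac{1}{2 Z}\right)$)
$k = - \frac{68623}{2568}$ ($k = - \frac{2}{9} + \frac{\frac{1}{2} \frac{1}{-1} \left(159 + \frac{1}{1284} + 2 \left(-1\right)^{2} \left(159 + \frac{1}{1284}\right)\right)}{9} = - \frac{2}{9} + \frac{\frac{1}{2} \left(-1\right) \left(159 + \frac{1}{1284} + 2 \cdot 1 \left(159 + \frac{1}{1284}\right)\right)}{9} = - \frac{2}{9} + \frac{\frac{1}{2} \left(-1\right) \left(159 + \frac{1}{1284} + 2 \cdot 1 \cdot \frac{204157}{1284}\right)}{9} = - \frac{2}{9} + \frac{\frac{1}{2} \left(-1\right) \left(159 + \frac{1}{1284} + \frac{204157}{642}\right)}{9} = - \frac{2}{9} + \frac{\frac{1}{2} \left(-1\right) \frac{204157}{428}}{9} = - \frac{2}{9} + \frac{1}{9} \left(- \frac{204157}{856}\right) = - \frac{2}{9} - \frac{204157}{7704} = - \frac{68623}{2568} \approx -26.722$)
$\frac{-39011 - 9964}{k + 24742} = \frac{-39011 - 9964}{- \frac{68623}{2568} + 24742} = - \frac{48975}{\frac{63468833}{2568}} = \left(-48975\right) \frac{2568}{63468833} = - \frac{125767800}{63468833}$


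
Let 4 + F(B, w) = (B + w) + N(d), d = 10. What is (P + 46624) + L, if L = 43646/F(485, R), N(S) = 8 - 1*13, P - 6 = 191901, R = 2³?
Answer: 57746325/242 ≈ 2.3862e+5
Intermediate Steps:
R = 8
P = 191907 (P = 6 + 191901 = 191907)
N(S) = -5 (N(S) = 8 - 13 = -5)
F(B, w) = -9 + B + w (F(B, w) = -4 + ((B + w) - 5) = -4 + (-5 + B + w) = -9 + B + w)
L = 21823/242 (L = 43646/(-9 + 485 + 8) = 43646/484 = 43646*(1/484) = 21823/242 ≈ 90.178)
(P + 46624) + L = (191907 + 46624) + 21823/242 = 238531 + 21823/242 = 57746325/242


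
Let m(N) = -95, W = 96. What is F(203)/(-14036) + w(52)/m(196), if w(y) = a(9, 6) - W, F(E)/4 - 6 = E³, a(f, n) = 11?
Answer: -158883574/66671 ≈ -2383.1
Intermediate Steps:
F(E) = 24 + 4*E³
w(y) = -85 (w(y) = 11 - 1*96 = 11 - 96 = -85)
F(203)/(-14036) + w(52)/m(196) = (24 + 4*203³)/(-14036) - 85/(-95) = (24 + 4*8365427)*(-1/14036) - 85*(-1/95) = (24 + 33461708)*(-1/14036) + 17/19 = 33461732*(-1/14036) + 17/19 = -8365433/3509 + 17/19 = -158883574/66671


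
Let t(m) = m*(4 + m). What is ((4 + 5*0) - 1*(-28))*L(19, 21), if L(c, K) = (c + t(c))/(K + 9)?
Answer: 2432/5 ≈ 486.40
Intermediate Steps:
L(c, K) = (c + c*(4 + c))/(9 + K) (L(c, K) = (c + c*(4 + c))/(K + 9) = (c + c*(4 + c))/(9 + K))
((4 + 5*0) - 1*(-28))*L(19, 21) = ((4 + 5*0) - 1*(-28))*(19*(5 + 19)/(9 + 21)) = ((4 + 0) + 28)*(19*24/30) = (4 + 28)*(19*(1/30)*24) = 32*(76/5) = 2432/5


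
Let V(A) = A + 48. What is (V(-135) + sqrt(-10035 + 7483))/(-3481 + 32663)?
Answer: -87/29182 + I*sqrt(638)/14591 ≈ -0.0029813 + 0.0017311*I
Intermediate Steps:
V(A) = 48 + A
(V(-135) + sqrt(-10035 + 7483))/(-3481 + 32663) = ((48 - 135) + sqrt(-10035 + 7483))/(-3481 + 32663) = (-87 + sqrt(-2552))/29182 = (-87 + 2*I*sqrt(638))*(1/29182) = -87/29182 + I*sqrt(638)/14591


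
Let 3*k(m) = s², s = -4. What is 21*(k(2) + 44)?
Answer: 1036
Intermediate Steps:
k(m) = 16/3 (k(m) = (⅓)*(-4)² = (⅓)*16 = 16/3)
21*(k(2) + 44) = 21*(16/3 + 44) = 21*(148/3) = 1036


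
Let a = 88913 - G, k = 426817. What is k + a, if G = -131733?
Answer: 647463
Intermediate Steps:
a = 220646 (a = 88913 - 1*(-131733) = 88913 + 131733 = 220646)
k + a = 426817 + 220646 = 647463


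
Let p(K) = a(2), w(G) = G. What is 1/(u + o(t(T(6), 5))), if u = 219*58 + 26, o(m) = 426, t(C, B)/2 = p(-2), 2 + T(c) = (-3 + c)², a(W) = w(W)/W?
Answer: 1/13154 ≈ 7.6022e-5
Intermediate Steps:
a(W) = 1 (a(W) = W/W = 1)
T(c) = -2 + (-3 + c)²
p(K) = 1
t(C, B) = 2 (t(C, B) = 2*1 = 2)
u = 12728 (u = 12702 + 26 = 12728)
1/(u + o(t(T(6), 5))) = 1/(12728 + 426) = 1/13154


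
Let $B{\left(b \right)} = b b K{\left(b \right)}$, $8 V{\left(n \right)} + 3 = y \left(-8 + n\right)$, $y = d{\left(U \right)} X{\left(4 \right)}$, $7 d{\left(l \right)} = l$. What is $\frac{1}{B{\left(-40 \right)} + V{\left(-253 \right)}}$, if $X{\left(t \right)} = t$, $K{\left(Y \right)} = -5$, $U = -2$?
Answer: $- \frac{56}{445933} \approx -0.00012558$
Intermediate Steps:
$d{\left(l \right)} = \frac{l}{7}$
$y = - \frac{8}{7}$ ($y = \frac{1}{7} \left(-2\right) 4 = \left(- \frac{2}{7}\right) 4 = - \frac{8}{7} \approx -1.1429$)
$V{\left(n \right)} = \frac{43}{56} - \frac{n}{7}$ ($V{\left(n \right)} = - \frac{3}{8} + \frac{\left(- \frac{8}{7}\right) \left(-8 + n\right)}{8} = - \frac{3}{8} + \frac{\frac{64}{7} - \frac{8 n}{7}}{8} = - \frac{3}{8} - \left(- \frac{8}{7} + \frac{n}{7}\right) = \frac{43}{56} - \frac{n}{7}$)
$B{\left(b \right)} = - 5 b^{2}$ ($B{\left(b \right)} = b b \left(-5\right) = b^{2} \left(-5\right) = - 5 b^{2}$)
$\frac{1}{B{\left(-40 \right)} + V{\left(-253 \right)}} = \frac{1}{- 5 \left(-40\right)^{2} + \left(\frac{43}{56} - - \frac{253}{7}\right)} = \frac{1}{\left(-5\right) 1600 + \left(\frac{43}{56} + \frac{253}{7}\right)} = \frac{1}{-8000 + \frac{2067}{56}} = \frac{1}{- \frac{445933}{56}} = - \frac{56}{445933}$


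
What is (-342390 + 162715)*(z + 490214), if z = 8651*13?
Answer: -108285989975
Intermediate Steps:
z = 112463
(-342390 + 162715)*(z + 490214) = (-342390 + 162715)*(112463 + 490214) = -179675*602677 = -108285989975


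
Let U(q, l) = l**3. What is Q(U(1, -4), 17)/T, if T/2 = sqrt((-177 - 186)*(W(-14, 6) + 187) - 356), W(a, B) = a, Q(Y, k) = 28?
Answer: -14*I*sqrt(63155)/63155 ≈ -0.055709*I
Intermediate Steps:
T = 2*I*sqrt(63155) (T = 2*sqrt((-177 - 186)*(-14 + 187) - 356) = 2*sqrt(-363*173 - 356) = 2*sqrt(-62799 - 356) = 2*sqrt(-63155) = 2*(I*sqrt(63155)) = 2*I*sqrt(63155) ≈ 502.61*I)
Q(U(1, -4), 17)/T = 28/((2*I*sqrt(63155))) = 28*(-I*sqrt(63155)/126310) = -14*I*sqrt(63155)/63155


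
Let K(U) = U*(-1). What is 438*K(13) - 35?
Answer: -5729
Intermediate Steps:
K(U) = -U
438*K(13) - 35 = 438*(-1*13) - 35 = 438*(-13) - 35 = -5694 - 35 = -5729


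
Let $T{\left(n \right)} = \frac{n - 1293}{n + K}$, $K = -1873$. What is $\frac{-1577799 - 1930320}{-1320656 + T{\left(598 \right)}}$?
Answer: $\frac{894570345}{336767141} \approx 2.6563$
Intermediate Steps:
$T{\left(n \right)} = \frac{-1293 + n}{-1873 + n}$ ($T{\left(n \right)} = \frac{n - 1293}{n - 1873} = \frac{-1293 + n}{-1873 + n}$)
$\frac{-1577799 - 1930320}{-1320656 + T{\left(598 \right)}} = \frac{-1577799 - 1930320}{-1320656 + \frac{-1293 + 598}{-1873 + 598}} = - \frac{3508119}{-1320656 + \frac{1}{-1275} \left(-695\right)} = - \frac{3508119}{-1320656 - - \frac{139}{255}} = - \frac{3508119}{-1320656 + \frac{139}{255}} = - \frac{3508119}{- \frac{336767141}{255}} = \left(-3508119\right) \left(- \frac{255}{336767141}\right) = \frac{894570345}{336767141}$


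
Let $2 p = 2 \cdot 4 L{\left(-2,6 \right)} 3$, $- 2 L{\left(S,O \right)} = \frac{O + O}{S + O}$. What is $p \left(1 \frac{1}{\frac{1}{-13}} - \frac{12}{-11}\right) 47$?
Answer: $\frac{110826}{11} \approx 10075.0$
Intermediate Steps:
$L{\left(S,O \right)} = - \frac{O}{O + S}$ ($L{\left(S,O \right)} = - \frac{\left(O + O\right) \frac{1}{S + O}}{2} = - \frac{2 O \frac{1}{O + S}}{2} = - \frac{O}{O + S}$)
$p = -18$ ($p = \frac{2 \cdot 4 \left(\left(-1\right) 6 \frac{1}{6 - 2}\right) 3}{2} = \frac{8 \left(\left(-1\right) 6 \cdot \frac{1}{4}\right) 3}{2} = \frac{8 \left(- \frac{3}{2}\right) 3}{2} = \frac{\left(-12\right) 3}{2} = \frac{1}{2} \left(-36\right) = -18$)
$p \left(1 \frac{1}{\frac{1}{-13}} - \frac{12}{-11}\right) 47 = - 18 \left(1 \frac{1}{\frac{1}{-13}} - \frac{12}{-11}\right) 47 = - 18 \left(1 \frac{1}{- \frac{1}{13}} - - \frac{12}{11}\right) 47 = - 18 \left(1 \left(-13\right) + \frac{12}{11}\right) 47 = - 18 \left(-13 + \frac{12}{11}\right) 47 = \left(-18\right) \left(- \frac{131}{11}\right) 47 = \frac{2358}{11} \cdot 47 = \frac{110826}{11}$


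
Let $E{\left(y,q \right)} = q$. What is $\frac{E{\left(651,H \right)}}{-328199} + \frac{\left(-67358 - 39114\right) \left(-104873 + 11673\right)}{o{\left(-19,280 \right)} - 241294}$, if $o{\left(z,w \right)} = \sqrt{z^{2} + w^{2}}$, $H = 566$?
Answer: $- \frac{31433671505779240578}{764345482472773} - \frac{396927616 \sqrt{78761}}{2328908627} \approx -41173.0$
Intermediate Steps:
$o{\left(z,w \right)} = \sqrt{w^{2} + z^{2}}$
$\frac{E{\left(651,H \right)}}{-328199} + \frac{\left(-67358 - 39114\right) \left(-104873 + 11673\right)}{o{\left(-19,280 \right)} - 241294} = \frac{566}{-328199} + \frac{\left(-67358 - 39114\right) \left(-104873 + 11673\right)}{\sqrt{280^{2} + \left(-19\right)^{2}} - 241294} = 566 \left(- \frac{1}{328199}\right) + \frac{\left(-106472\right) \left(-93200\right)}{\sqrt{78400 + 361} - 241294} = - \frac{566}{328199} + \frac{9923190400}{\sqrt{78761} - 241294} = - \frac{566}{328199} + \frac{9923190400}{-241294 + \sqrt{78761}}$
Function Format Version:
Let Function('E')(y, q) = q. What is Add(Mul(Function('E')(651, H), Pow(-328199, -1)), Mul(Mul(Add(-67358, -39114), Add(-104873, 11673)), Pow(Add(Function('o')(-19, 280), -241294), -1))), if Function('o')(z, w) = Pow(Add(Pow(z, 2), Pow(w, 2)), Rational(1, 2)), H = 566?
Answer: Add(Rational(-31433671505779240578, 764345482472773), Mul(Rational(-396927616, 2328908627), Pow(78761, Rational(1, 2)))) ≈ -41173.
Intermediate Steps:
Function('o')(z, w) = Pow(Add(Pow(w, 2), Pow(z, 2)), Rational(1, 2))
Add(Mul(Function('E')(651, H), Pow(-328199, -1)), Mul(Mul(Add(-67358, -39114), Add(-104873, 11673)), Pow(Add(Function('o')(-19, 280), -241294), -1))) = Add(Mul(566, Pow(-328199, -1)), Mul(Mul(Add(-67358, -39114), Add(-104873, 11673)), Pow(Add(Pow(Add(Pow(280, 2), Pow(-19, 2)), Rational(1, 2)), -241294), -1))) = Add(Mul(566, Rational(-1, 328199)), Mul(Mul(-106472, -93200), Pow(Add(Pow(Add(78400, 361), Rational(1, 2)), -241294), -1))) = Add(Rational(-566, 328199), Mul(9923190400, Pow(Add(Pow(78761, Rational(1, 2)), -241294), -1))) = Add(Rational(-566, 328199), Mul(9923190400, Pow(Add(-241294, Pow(78761, Rational(1, 2))), -1)))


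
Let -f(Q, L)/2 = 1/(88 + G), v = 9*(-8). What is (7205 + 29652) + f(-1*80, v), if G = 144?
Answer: 4275411/116 ≈ 36857.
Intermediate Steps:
v = -72
f(Q, L) = -1/116 (f(Q, L) = -2/(88 + 144) = -2/232 = -2*1/232 = -1/116)
(7205 + 29652) + f(-1*80, v) = (7205 + 29652) - 1/116 = 36857 - 1/116 = 4275411/116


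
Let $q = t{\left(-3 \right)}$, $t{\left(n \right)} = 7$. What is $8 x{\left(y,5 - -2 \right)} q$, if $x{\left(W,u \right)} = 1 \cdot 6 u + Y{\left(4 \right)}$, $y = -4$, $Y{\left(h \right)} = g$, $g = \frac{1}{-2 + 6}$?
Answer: $2366$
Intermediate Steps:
$g = \frac{1}{4} \approx 0.25$
$Y{\left(h \right)} = \frac{1}{4}$
$x{\left(W,u \right)} = \frac{1}{4} + 6 u$ ($x{\left(W,u \right)} = 1 \cdot 6 u + \frac{1}{4} = 6 u + \frac{1}{4} = \frac{1}{4} + 6 u$)
$q = 7$
$8 x{\left(y,5 - -2 \right)} q = 8 \left(\frac{1}{4} + 6 \left(5 - -2\right)\right) 7 = 8 \left(\frac{1}{4} + 6 \left(5 + 2\right)\right) 7 = 8 \left(\frac{1}{4} + 6 \cdot 7\right) 7 = 8 \left(\frac{1}{4} + 42\right) 7 = 8 \cdot \frac{169}{4} \cdot 7 = 338 \cdot 7 = 2366$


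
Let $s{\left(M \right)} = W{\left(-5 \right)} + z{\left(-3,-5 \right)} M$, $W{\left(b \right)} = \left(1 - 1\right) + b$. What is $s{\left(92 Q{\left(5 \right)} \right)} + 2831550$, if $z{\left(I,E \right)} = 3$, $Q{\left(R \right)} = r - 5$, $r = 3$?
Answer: $2830993$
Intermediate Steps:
$W{\left(b \right)} = b$ ($W{\left(b \right)} = 0 + b = b$)
$Q{\left(R \right)} = -2$ ($Q{\left(R \right)} = 3 - 5 = -2$)
$s{\left(M \right)} = -5 + 3 M$
$s{\left(92 Q{\left(5 \right)} \right)} + 2831550 = \left(-5 + 3 \cdot 92 \left(-2\right)\right) + 2831550 = \left(-5 + 3 \left(-184\right)\right) + 2831550 = \left(-5 - 552\right) + 2831550 = -557 + 2831550 = 2830993$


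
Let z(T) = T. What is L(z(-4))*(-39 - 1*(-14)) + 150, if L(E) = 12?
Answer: -150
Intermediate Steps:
L(z(-4))*(-39 - 1*(-14)) + 150 = 12*(-39 - 1*(-14)) + 150 = 12*(-39 + 14) + 150 = 12*(-25) + 150 = -300 + 150 = -150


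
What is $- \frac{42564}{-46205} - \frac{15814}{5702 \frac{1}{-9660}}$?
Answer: $\frac{3529334102064}{131730455} \approx 26792.0$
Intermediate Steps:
$- \frac{42564}{-46205} - \frac{15814}{5702 \frac{1}{-9660}} = \left(-42564\right) \left(- \frac{1}{46205}\right) - \frac{15814}{5702 \left(- \frac{1}{9660}\right)} = \frac{42564}{46205} - \frac{15814}{- \frac{2851}{4830}} = \frac{42564}{46205} - - \frac{76381620}{2851} = \frac{42564}{46205} + \frac{76381620}{2851} = \frac{3529334102064}{131730455}$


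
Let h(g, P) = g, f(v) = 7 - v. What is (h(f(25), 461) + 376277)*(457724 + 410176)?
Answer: 326555186100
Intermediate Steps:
(h(f(25), 461) + 376277)*(457724 + 410176) = ((7 - 1*25) + 376277)*(457724 + 410176) = ((7 - 25) + 376277)*867900 = (-18 + 376277)*867900 = 376259*867900 = 326555186100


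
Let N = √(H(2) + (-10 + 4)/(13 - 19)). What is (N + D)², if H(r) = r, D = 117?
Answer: (117 + √3)² ≈ 14097.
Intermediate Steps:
N = √3 (N = √(2 + (-10 + 4)/(13 - 19)) = √(2 - 6/(-6)) = √(2 - 6*(-⅙)) = √(2 + 1) = √3 ≈ 1.7320)
(N + D)² = (√3 + 117)² = (117 + √3)²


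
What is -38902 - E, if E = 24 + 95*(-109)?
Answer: -28571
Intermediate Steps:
E = -10331 (E = 24 - 10355 = -10331)
-38902 - E = -38902 - 1*(-10331) = -38902 + 10331 = -28571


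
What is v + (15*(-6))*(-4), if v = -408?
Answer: -48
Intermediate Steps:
v + (15*(-6))*(-4) = -408 + (15*(-6))*(-4) = -408 - 90*(-4) = -408 + 360 = -48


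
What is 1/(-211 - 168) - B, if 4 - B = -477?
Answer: -182300/379 ≈ -481.00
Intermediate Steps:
B = 481 (B = 4 - 1*(-477) = 4 + 477 = 481)
1/(-211 - 168) - B = 1/(-211 - 168) - 1*481 = 1/(-379) - 481 = -1/379 - 481 = -182300/379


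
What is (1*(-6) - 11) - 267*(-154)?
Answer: 41101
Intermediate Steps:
(1*(-6) - 11) - 267*(-154) = (-6 - 11) + 41118 = -17 + 41118 = 41101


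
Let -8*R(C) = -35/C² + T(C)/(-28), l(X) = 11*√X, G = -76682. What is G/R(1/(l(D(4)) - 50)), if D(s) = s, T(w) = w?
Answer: -480949504/21512959 ≈ -22.356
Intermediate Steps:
R(C) = C/224 + 35/(8*C²) (R(C) = -(-35/C² + C/(-28))/8 = -(-35/C² + C*(-1/28))/8 = -(-35/C² - C/28)/8 = C/224 + 35/(8*C²))
G/R(1/(l(D(4)) - 50)) = -76682*224/((980 + (1/(11*√4 - 50))³)*(11*√4 - 50)²) = -76682*224/((980 + (1/(11*2 - 50))³)*(11*2 - 50)²) = -76682*224/((22 - 50)²*(980 + (1/(22 - 50))³)) = -76682*2/(7*(980 + (1/(-28))³)) = -76682*2/(7*(980 + (-1/28)³)) = -76682*2/(7*(980 - 1/21952)) = -76682/((1/224)*784*(21512959/21952)) = -76682/21512959/6272 = -76682*6272/21512959 = -480949504/21512959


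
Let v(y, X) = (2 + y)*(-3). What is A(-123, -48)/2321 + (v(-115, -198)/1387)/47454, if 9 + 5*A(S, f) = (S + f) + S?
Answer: -604216103/23146242130 ≈ -0.026104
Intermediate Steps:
v(y, X) = -6 - 3*y
A(S, f) = -9/5 + f/5 + 2*S/5 (A(S, f) = -9/5 + ((S + f) + S)/5 = -9/5 + (f + 2*S)/5 = -9/5 + (f/5 + 2*S/5) = -9/5 + f/5 + 2*S/5)
A(-123, -48)/2321 + (v(-115, -198)/1387)/47454 = (-9/5 + (⅕)*(-48) + (⅖)*(-123))/2321 + ((-6 - 3*(-115))/1387)/47454 = (-9/5 - 48/5 - 246/5)*(1/2321) + ((-6 + 345)*(1/1387))*(1/47454) = -303/5*1/2321 + (339*(1/1387))*(1/47454) = -303/11605 + (339/1387)*(1/47454) = -303/11605 + 113/21939566 = -604216103/23146242130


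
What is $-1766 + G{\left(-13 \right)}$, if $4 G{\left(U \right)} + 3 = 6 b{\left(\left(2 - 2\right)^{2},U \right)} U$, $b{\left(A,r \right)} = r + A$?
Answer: $- \frac{6053}{4} \approx -1513.3$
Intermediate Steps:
$b{\left(A,r \right)} = A + r$
$G{\left(U \right)} = - \frac{3}{4} + \frac{3 U^{2}}{2}$ ($G{\left(U \right)} = - \frac{3}{4} + \frac{6 \left(\left(2 - 2\right)^{2} + U\right) U}{4} = - \frac{3}{4} + \frac{6 \left(0^{2} + U\right) U}{4} = - \frac{3}{4} + \frac{6 \left(0 + U\right) U}{4} = - \frac{3}{4} + \frac{6 U U}{4} = - \frac{3}{4} + \frac{6 U^{2}}{4} = - \frac{3}{4} + \frac{3 U^{2}}{2}$)
$-1766 + G{\left(-13 \right)} = -1766 - \left(\frac{3}{4} - \frac{3 \left(-13\right)^{2}}{2}\right) = -1766 + \left(- \frac{3}{4} + \frac{3}{2} \cdot 169\right) = -1766 + \left(- \frac{3}{4} + \frac{507}{2}\right) = -1766 + \frac{1011}{4} = - \frac{6053}{4}$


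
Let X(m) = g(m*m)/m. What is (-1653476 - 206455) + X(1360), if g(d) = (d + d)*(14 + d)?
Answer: 5029090149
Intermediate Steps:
g(d) = 2*d*(14 + d) (g(d) = (2*d)*(14 + d) = 2*d*(14 + d))
X(m) = 2*m*(14 + m²) (X(m) = (2*(m*m)*(14 + m*m))/m = (2*m²*(14 + m²))/m = 2*m*(14 + m²))
(-1653476 - 206455) + X(1360) = (-1653476 - 206455) + 2*1360*(14 + 1360²) = -1859931 + 2*1360*(14 + 1849600) = -1859931 + 2*1360*1849614 = -1859931 + 5030950080 = 5029090149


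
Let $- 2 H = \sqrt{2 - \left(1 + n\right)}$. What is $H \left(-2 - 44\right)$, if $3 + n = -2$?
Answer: $23 \sqrt{6} \approx 56.338$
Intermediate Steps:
$n = -5$ ($n = -3 - 2 = -5$)
$H = - \frac{\sqrt{6}}{2}$ ($H = - \frac{\sqrt{2 - -4}}{2} = - \frac{\sqrt{2 + \left(-1 + 5\right)}}{2} = - \frac{\sqrt{2 + 4}}{2} = - \frac{\sqrt{6}}{2} \approx -1.2247$)
$H \left(-2 - 44\right) = - \frac{\sqrt{6}}{2} \left(-2 - 44\right) = - \frac{\sqrt{6}}{2} \left(-46\right) = 23 \sqrt{6}$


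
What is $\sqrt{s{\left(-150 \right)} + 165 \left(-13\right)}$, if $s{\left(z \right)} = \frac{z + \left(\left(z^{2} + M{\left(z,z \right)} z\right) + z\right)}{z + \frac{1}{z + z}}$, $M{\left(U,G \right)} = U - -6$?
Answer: $\frac{7 i \sqrt{100716963105}}{45001} \approx 49.366 i$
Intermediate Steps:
$M{\left(U,G \right)} = 6 + U$ ($M{\left(U,G \right)} = U + 6 = 6 + U$)
$s{\left(z \right)} = \frac{z^{2} + 2 z + z \left(6 + z\right)}{z + \frac{1}{2 z}}$ ($s{\left(z \right)} = \frac{z + \left(\left(z^{2} + \left(6 + z\right) z\right) + z\right)}{z + \frac{1}{z + z}} = \frac{z + \left(\left(z^{2} + z \left(6 + z\right)\right) + z\right)}{z + \frac{1}{2 z}} = \frac{z + \left(z + z^{2} + z \left(6 + z\right)\right)}{z + \frac{1}{2 z}} = \frac{z^{2} + 2 z + z \left(6 + z\right)}{z + \frac{1}{2 z}}$)
$\sqrt{s{\left(-150 \right)} + 165 \left(-13\right)} = \sqrt{\frac{4 \left(-150\right)^{2} \left(4 - 150\right)}{1 + 2 \left(-150\right)^{2}} + 165 \left(-13\right)} = \sqrt{4 \cdot 22500 \frac{1}{1 + 2 \cdot 22500} \left(-146\right) - 2145} = \sqrt{4 \cdot 22500 \frac{1}{1 + 45000} \left(-146\right) - 2145} = \sqrt{4 \cdot 22500 \cdot \frac{1}{45001} \left(-146\right) - 2145} = \sqrt{- \frac{13140000}{45001} - 2145} = \sqrt{- \frac{109667145}{45001}} = \frac{7 i \sqrt{100716963105}}{45001}$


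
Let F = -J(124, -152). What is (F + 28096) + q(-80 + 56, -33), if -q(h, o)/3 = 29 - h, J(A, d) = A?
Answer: 27813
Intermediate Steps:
F = -124 (F = -1*124 = -124)
q(h, o) = -87 + 3*h (q(h, o) = -3*(29 - h) = -87 + 3*h)
(F + 28096) + q(-80 + 56, -33) = (-124 + 28096) + (-87 + 3*(-80 + 56)) = 27972 + (-87 + 3*(-24)) = 27972 + (-87 - 72) = 27972 - 159 = 27813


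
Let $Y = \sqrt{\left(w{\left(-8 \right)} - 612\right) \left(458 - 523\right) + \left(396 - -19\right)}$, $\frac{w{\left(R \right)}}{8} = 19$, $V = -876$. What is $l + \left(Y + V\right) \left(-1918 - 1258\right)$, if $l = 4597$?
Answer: $2786773 - 3176 \sqrt{30315} \approx 2.2338 \cdot 10^{6}$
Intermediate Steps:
$w{\left(R \right)} = 152$ ($w{\left(R \right)} = 8 \cdot 19 = 152$)
$Y = \sqrt{30315}$ ($Y = \sqrt{\left(152 - 612\right) \left(458 - 523\right) + \left(396 - -19\right)} = \sqrt{\left(-460\right) \left(-65\right) + \left(396 + 19\right)} = \sqrt{29900 + 415} = \sqrt{30315} \approx 174.11$)
$l + \left(Y + V\right) \left(-1918 - 1258\right) = 4597 + \left(\sqrt{30315} - 876\right) \left(-1918 - 1258\right) = 4597 + \left(-876 + \sqrt{30315}\right) \left(-3176\right) = 4597 + \left(2782176 - 3176 \sqrt{30315}\right) = 2786773 - 3176 \sqrt{30315}$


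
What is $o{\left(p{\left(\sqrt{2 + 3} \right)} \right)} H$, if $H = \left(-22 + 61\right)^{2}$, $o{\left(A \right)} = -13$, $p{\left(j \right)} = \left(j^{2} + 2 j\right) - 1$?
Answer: $-19773$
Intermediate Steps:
$p{\left(j \right)} = -1 + j^{2} + 2 j$
$H = 1521$ ($H = 39^{2} = 1521$)
$o{\left(p{\left(\sqrt{2 + 3} \right)} \right)} H = \left(-13\right) 1521 = -19773$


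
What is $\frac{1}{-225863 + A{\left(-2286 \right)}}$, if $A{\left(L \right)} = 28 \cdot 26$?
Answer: $- \frac{1}{225135} \approx -4.4418 \cdot 10^{-6}$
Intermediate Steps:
$A{\left(L \right)} = 728$
$\frac{1}{-225863 + A{\left(-2286 \right)}} = \frac{1}{-225863 + 728} = \frac{1}{-225135} = - \frac{1}{225135}$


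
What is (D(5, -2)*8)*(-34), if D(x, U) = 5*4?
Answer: -5440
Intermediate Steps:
D(x, U) = 20
(D(5, -2)*8)*(-34) = (20*8)*(-34) = 160*(-34) = -5440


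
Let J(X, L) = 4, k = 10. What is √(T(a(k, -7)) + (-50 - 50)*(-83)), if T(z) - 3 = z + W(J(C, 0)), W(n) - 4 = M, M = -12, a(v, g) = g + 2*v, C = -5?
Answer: 2*√2077 ≈ 91.148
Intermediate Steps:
W(n) = -8 (W(n) = 4 - 12 = -8)
T(z) = -5 + z (T(z) = 3 + (z - 8) = 3 + (-8 + z) = -5 + z)
√(T(a(k, -7)) + (-50 - 50)*(-83)) = √((-5 + (-7 + 2*10)) + (-50 - 50)*(-83)) = √((-5 + (-7 + 20)) - 100*(-83)) = √((-5 + 13) + 8300) = √(8 + 8300) = √8308 = 2*√2077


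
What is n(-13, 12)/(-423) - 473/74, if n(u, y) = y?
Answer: -66989/10434 ≈ -6.4203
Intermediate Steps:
n(-13, 12)/(-423) - 473/74 = 12/(-423) - 473/74 = 12*(-1/423) - 473*1/74 = -4/141 - 473/74 = -66989/10434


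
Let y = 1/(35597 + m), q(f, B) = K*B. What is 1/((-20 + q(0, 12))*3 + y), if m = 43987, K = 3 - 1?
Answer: 79584/955009 ≈ 0.083333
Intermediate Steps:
K = 2
q(f, B) = 2*B
y = 1/79584 (y = 1/(35597 + 43987) = 1/79584 ≈ 1.2565e-5)
1/((-20 + q(0, 12))*3 + y) = 1/((-20 + 2*12)*3 + 1/79584) = 1/((-20 + 24)*3 + 1/79584) = 1/(4*3 + 1/79584) = 1/(12 + 1/79584) = 1/(955009/79584) = 79584/955009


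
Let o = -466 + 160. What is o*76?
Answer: -23256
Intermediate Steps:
o = -306
o*76 = -306*76 = -23256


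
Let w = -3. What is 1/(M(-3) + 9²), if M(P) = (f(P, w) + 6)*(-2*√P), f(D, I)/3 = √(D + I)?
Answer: 1/(3*(27 + 6*√2 - 4*I*√3)) ≈ 0.0090486 + 0.0017667*I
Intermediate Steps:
f(D, I) = 3*√(D + I)
M(P) = -2*√P*(6 + 3*√(-3 + P)) (M(P) = (3*√(P - 3) + 6)*(-2*√P) = (3*√(-3 + P) + 6)*(-2*√P) = (6 + 3*√(-3 + P))*(-2*√P) = -2*√P*(6 + 3*√(-3 + P)))
1/(M(-3) + 9²) = 1/(6*√(-3)*(-2 - √(-3 - 3)) + 9²) = 1/(6*(I*√3)*(-2 - √(-6)) + 81) = 1/(6*(I*√3)*(-2 - I*√6) + 81) = 1/(6*I*√3*(-2 - I*√6) + 81) = 1/(81 + 6*I*√3*(-2 - I*√6))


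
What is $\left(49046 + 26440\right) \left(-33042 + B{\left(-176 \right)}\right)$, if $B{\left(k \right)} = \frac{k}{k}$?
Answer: $-2494132926$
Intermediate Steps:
$B{\left(k \right)} = 1$
$\left(49046 + 26440\right) \left(-33042 + B{\left(-176 \right)}\right) = \left(49046 + 26440\right) \left(-33042 + 1\right) = 75486 \left(-33041\right) = -2494132926$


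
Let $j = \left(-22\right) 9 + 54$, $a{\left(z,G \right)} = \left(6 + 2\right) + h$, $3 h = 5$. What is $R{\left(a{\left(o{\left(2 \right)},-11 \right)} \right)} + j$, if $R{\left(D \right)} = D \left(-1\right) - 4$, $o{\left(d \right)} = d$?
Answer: $- \frac{473}{3} \approx -157.67$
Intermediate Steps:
$h = \frac{5}{3}$ ($h = \frac{1}{3} \cdot 5 = \frac{5}{3} \approx 1.6667$)
$a{\left(z,G \right)} = \frac{29}{3}$ ($a{\left(z,G \right)} = \left(6 + 2\right) + \frac{5}{3} = 8 + \frac{5}{3} = \frac{29}{3}$)
$R{\left(D \right)} = -4 - D$ ($R{\left(D \right)} = - D - 4 = -4 - D$)
$j = -144$ ($j = -198 + 54 = -144$)
$R{\left(a{\left(o{\left(2 \right)},-11 \right)} \right)} + j = \left(-4 - \frac{29}{3}\right) - 144 = - \frac{41}{3} - 144 = - \frac{473}{3}$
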